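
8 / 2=4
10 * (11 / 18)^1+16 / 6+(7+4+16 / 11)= 2102 / 99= 21.23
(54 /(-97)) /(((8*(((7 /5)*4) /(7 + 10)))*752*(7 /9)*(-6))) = 0.00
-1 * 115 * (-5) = 575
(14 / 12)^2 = 49 / 36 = 1.36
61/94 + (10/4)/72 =4627/6768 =0.68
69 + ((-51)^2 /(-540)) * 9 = 513 /20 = 25.65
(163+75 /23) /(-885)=-3824 /20355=-0.19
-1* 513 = -513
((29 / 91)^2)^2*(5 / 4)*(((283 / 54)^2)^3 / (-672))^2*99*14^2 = 10265778923798015219046675536531887255 / 43170854388056722042715765735424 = 237794.20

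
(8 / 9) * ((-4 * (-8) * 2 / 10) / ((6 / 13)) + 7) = 2504 / 135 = 18.55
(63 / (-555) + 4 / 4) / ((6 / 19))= 1558 / 555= 2.81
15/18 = 5/6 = 0.83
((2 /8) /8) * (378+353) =731 /32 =22.84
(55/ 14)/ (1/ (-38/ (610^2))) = -209/ 520940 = -0.00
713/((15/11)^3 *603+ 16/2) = 949003/2045773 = 0.46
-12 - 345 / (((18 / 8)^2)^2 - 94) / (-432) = -82268 / 6849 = -12.01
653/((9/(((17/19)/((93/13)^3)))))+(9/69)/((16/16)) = 973579772/3163536081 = 0.31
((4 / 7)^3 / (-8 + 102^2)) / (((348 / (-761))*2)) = -1522 / 77556759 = -0.00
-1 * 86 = -86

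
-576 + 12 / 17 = -9780 / 17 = -575.29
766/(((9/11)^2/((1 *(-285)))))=-8805170/27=-326117.41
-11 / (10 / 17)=-187 / 10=-18.70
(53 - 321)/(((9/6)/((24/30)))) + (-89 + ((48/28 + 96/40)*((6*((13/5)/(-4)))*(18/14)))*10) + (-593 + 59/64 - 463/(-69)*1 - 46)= -1069.60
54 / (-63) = -0.86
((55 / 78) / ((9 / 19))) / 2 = 1045 / 1404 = 0.74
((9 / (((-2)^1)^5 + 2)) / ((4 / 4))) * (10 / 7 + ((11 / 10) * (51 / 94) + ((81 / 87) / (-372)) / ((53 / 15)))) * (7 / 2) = -952154241 / 447881800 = -2.13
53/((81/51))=901/27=33.37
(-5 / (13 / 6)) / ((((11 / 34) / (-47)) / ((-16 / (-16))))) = 47940 / 143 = 335.24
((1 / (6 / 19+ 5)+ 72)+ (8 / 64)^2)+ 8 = 518437 / 6464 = 80.20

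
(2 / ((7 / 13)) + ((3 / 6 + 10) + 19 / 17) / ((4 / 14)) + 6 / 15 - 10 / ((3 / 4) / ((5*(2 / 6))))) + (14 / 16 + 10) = 1432091 / 42840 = 33.43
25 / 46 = 0.54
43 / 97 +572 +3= 55818 / 97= 575.44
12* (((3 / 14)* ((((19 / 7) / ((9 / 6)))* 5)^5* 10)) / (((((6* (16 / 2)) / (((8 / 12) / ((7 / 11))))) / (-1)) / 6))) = -13618544500000 / 66706983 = -204154.71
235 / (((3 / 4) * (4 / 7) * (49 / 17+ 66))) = 7.96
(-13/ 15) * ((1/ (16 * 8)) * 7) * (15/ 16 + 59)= -87269/ 30720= -2.84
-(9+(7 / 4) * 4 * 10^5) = -700009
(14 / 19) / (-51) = -14 / 969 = -0.01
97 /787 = 0.12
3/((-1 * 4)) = -3/4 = -0.75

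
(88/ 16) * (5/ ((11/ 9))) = 45/ 2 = 22.50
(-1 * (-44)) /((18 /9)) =22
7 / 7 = 1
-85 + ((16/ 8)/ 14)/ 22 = -84.99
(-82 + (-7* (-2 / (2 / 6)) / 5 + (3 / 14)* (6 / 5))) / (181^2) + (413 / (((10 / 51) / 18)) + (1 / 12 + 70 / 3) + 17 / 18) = 37937.76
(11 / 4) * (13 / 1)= 143 / 4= 35.75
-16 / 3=-5.33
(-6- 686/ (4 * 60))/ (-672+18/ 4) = 0.01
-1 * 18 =-18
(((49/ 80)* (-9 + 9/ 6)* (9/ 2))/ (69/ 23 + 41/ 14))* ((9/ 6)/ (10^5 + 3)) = -27783/ 531215936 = -0.00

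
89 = 89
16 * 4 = 64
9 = 9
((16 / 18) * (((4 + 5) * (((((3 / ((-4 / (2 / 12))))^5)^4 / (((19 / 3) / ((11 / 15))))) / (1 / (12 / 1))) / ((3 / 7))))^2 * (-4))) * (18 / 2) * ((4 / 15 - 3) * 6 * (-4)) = -19690209 / 14643899733836506046089915428503552000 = -0.00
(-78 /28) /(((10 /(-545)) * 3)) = 1417 /28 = 50.61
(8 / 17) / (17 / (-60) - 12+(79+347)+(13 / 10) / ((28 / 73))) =6720 / 5956273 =0.00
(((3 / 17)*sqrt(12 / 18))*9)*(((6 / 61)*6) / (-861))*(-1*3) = 324*sqrt(6) / 297619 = 0.00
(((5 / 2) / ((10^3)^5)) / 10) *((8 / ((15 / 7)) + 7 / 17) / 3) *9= 0.00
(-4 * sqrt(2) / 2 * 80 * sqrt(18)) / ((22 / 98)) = -47040 / 11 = -4276.36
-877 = -877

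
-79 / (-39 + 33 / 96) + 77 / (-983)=2389775 / 1215971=1.97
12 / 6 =2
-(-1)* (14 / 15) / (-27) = -14 / 405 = -0.03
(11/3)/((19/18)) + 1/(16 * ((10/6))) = 5337/1520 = 3.51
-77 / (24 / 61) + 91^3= 18081007 / 24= 753375.29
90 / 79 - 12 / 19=762 / 1501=0.51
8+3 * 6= 26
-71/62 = -1.15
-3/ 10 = -0.30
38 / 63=0.60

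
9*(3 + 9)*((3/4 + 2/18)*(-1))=-93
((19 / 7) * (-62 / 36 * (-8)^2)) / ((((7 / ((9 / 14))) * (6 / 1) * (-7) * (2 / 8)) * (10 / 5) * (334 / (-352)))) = -1658624 / 1202901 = -1.38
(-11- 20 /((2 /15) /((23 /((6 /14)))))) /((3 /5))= -13435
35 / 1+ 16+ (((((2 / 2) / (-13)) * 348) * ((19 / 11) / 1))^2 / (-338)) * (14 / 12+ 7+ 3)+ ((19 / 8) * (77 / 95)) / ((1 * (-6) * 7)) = -16320880211 / 829411440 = -19.68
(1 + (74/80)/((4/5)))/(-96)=-23/1024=-0.02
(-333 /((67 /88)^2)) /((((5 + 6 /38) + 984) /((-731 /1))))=424.53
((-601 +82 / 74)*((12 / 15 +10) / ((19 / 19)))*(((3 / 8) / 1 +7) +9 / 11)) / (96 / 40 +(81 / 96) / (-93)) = -35719401312 / 1608871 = -22201.53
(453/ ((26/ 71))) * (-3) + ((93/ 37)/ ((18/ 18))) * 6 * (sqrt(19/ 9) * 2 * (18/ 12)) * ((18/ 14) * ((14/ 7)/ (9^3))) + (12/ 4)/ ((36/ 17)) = -578713/ 156 + 124 * sqrt(19)/ 2331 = -3709.47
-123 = -123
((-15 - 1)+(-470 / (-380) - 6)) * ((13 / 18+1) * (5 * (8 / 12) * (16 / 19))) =-326120 / 3249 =-100.38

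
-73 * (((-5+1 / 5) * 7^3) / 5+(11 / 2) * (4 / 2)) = 580861 / 25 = 23234.44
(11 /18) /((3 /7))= 77 /54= 1.43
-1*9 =-9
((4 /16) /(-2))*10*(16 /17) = -1.18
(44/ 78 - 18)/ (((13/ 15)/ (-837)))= 2845800/ 169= 16839.05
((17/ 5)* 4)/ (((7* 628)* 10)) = 17/ 54950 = 0.00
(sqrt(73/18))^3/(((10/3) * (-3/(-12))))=73 * sqrt(146)/90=9.80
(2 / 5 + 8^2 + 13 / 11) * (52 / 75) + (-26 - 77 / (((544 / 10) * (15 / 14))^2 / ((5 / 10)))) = 8907738589 / 457776000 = 19.46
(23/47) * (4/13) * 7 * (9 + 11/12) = 10.45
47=47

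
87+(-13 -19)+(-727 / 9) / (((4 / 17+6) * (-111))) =5836529 / 105894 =55.12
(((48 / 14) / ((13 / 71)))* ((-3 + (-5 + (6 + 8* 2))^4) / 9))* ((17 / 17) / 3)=47438224 / 819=57922.13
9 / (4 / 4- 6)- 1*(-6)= 21 / 5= 4.20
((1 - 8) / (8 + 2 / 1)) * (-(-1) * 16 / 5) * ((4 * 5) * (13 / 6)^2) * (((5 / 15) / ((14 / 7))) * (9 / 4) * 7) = -8281 / 15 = -552.07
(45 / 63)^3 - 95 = -32460 / 343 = -94.64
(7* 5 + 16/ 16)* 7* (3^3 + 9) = 9072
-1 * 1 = -1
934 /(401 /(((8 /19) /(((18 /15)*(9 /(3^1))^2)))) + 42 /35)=18680 /205737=0.09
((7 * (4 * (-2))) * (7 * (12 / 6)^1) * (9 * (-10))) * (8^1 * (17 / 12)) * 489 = 391043520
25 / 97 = 0.26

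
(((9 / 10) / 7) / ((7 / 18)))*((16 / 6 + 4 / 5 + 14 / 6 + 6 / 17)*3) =127089 / 20825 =6.10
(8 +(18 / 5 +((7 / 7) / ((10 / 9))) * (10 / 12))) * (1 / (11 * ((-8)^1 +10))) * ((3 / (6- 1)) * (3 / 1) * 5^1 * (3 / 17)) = 6669 / 7480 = 0.89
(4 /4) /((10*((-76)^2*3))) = 1 /173280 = 0.00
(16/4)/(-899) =-4/899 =-0.00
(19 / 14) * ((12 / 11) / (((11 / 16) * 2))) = 912 / 847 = 1.08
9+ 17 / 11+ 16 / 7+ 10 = 1758 / 77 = 22.83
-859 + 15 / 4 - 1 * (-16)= -3357 / 4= -839.25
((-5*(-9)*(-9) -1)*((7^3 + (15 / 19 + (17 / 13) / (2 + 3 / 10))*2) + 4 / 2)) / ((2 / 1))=-401001125 / 5681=-70586.36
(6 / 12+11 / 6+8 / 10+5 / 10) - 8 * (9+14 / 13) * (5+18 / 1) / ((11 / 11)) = -721703 / 390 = -1850.52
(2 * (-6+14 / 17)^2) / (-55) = -1408 / 1445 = -0.97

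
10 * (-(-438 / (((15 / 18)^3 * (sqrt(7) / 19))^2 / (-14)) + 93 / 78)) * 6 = -2301674769546 / 40625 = -56656609.71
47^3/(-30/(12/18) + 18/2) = -103823/36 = -2883.97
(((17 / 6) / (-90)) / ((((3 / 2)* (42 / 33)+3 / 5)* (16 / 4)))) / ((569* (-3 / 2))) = 187 / 50882256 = 0.00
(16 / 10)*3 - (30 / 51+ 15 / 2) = -559 / 170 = -3.29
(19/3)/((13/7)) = 133/39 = 3.41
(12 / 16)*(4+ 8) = 9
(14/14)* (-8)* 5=-40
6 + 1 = 7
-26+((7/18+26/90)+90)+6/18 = 5851/90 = 65.01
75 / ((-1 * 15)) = -5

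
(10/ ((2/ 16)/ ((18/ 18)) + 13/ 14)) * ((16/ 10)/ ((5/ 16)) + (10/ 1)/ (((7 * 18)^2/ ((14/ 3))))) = 3485648/ 71685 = 48.62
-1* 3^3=-27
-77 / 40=-1.92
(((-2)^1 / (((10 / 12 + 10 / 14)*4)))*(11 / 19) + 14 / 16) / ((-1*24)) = -6797 / 237120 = -0.03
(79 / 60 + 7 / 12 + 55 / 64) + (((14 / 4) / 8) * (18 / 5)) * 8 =15.36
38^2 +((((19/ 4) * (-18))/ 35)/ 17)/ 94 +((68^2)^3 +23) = 11059316770419089/ 111860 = 98867484091.00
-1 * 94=-94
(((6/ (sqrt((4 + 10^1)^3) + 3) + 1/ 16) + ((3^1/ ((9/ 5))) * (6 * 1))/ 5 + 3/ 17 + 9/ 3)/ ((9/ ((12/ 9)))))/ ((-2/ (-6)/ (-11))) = -14272423/ 557940 - 1232 * sqrt(14)/ 8205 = -26.14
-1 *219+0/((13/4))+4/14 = -1531/7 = -218.71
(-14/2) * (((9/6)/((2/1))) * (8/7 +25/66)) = -703/88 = -7.99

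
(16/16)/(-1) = -1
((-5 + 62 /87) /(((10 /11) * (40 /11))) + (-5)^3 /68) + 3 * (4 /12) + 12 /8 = -375761 /591600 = -0.64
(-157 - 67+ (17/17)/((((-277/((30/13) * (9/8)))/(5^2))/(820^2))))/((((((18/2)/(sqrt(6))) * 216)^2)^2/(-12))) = 142036031/29762158525632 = 0.00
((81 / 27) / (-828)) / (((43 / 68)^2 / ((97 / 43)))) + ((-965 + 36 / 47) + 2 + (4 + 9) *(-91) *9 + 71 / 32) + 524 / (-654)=-3479836477408359 / 299783369696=-11607.84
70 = 70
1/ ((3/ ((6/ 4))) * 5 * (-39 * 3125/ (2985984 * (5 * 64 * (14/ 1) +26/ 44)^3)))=-59582697539742625536/ 270359375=-220383323270.16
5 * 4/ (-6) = -10/ 3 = -3.33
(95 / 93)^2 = 9025 / 8649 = 1.04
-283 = -283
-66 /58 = -33 /29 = -1.14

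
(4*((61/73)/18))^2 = 14884/431649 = 0.03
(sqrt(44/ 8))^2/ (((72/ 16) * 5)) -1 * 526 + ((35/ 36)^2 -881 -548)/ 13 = -635.61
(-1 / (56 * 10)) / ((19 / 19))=-1 / 560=-0.00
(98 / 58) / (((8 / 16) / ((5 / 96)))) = 245 / 1392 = 0.18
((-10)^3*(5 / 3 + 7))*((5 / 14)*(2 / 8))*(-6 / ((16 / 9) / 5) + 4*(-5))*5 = 11984375 / 84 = 142671.13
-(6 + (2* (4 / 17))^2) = -1798 / 289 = -6.22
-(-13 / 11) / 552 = 13 / 6072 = 0.00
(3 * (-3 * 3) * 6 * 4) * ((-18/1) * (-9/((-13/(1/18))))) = 5832/13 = 448.62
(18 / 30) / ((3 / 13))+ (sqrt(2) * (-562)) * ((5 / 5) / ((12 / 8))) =13 / 5 - 1124 * sqrt(2) / 3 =-527.26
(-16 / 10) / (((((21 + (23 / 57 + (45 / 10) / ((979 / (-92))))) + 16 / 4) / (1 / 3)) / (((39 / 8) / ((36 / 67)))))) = -0.19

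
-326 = -326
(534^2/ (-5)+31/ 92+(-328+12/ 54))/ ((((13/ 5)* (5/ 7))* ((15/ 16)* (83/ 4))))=-2045850352/ 1288575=-1587.68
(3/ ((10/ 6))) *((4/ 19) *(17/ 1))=612/ 95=6.44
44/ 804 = 11/ 201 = 0.05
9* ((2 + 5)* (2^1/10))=63/5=12.60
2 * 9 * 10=180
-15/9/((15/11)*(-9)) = 11/81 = 0.14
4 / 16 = 1 / 4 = 0.25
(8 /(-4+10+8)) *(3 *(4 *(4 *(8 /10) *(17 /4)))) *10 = 6528 /7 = 932.57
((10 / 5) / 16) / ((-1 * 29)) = -1 / 232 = -0.00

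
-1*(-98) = 98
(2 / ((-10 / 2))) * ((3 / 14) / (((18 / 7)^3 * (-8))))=49 / 77760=0.00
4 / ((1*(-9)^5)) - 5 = -5.00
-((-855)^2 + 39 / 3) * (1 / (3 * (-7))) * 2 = 69622.67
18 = 18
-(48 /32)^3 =-27 /8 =-3.38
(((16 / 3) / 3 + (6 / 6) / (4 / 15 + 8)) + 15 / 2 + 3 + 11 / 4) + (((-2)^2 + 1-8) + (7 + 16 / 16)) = 11243 / 558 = 20.15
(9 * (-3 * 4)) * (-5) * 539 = 291060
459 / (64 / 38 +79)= 2907 / 511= 5.69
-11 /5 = -2.20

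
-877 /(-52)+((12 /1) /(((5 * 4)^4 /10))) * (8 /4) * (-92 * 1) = 27182 /1625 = 16.73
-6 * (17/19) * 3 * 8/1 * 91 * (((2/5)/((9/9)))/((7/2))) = -127296/95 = -1339.96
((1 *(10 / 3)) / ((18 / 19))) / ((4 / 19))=1805 / 108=16.71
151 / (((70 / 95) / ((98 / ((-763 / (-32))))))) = 842.28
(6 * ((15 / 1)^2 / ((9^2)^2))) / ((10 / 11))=55 / 243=0.23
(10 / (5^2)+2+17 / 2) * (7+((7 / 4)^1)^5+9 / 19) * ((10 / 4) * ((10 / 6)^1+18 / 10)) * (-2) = -658537997 / 145920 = -4513.01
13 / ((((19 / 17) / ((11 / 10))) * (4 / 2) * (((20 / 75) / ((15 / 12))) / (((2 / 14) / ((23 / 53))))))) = 1932645 / 195776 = 9.87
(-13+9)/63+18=1130/63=17.94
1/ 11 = 0.09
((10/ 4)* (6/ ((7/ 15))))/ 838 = 225/ 5866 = 0.04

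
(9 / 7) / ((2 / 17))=153 / 14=10.93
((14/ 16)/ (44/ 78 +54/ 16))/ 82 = 273/ 100778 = 0.00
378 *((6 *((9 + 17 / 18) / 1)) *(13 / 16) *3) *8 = 439803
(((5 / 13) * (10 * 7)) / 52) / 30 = 35 / 2028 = 0.02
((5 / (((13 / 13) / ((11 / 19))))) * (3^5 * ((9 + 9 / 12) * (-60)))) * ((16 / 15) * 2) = -16679520 / 19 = -877869.47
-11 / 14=-0.79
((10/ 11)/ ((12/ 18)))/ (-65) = -3/ 143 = -0.02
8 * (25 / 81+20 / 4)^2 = 1479200 / 6561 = 225.45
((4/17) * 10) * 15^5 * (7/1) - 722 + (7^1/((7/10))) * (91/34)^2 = 7228874089/578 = 12506702.58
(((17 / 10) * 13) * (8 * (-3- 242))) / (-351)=3332 / 27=123.41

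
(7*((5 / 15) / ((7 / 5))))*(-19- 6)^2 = 3125 / 3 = 1041.67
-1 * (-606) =606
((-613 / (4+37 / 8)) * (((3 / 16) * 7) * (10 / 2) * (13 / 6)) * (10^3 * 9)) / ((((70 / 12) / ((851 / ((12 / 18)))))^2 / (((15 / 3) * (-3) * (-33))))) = -1509095026617750 / 7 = -215585003802535.71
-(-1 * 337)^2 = -113569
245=245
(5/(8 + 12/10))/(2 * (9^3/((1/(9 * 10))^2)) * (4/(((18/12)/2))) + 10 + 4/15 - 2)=375/43460069704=0.00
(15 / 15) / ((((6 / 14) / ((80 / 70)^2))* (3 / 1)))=64 / 63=1.02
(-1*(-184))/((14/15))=197.14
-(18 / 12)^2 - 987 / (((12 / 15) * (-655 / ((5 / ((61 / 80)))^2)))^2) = -8455276296609 / 950433909604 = -8.90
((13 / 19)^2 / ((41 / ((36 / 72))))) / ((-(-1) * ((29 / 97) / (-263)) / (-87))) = 12934077 / 29602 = 436.93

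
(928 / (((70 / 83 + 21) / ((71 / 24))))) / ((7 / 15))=3417940 / 12691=269.32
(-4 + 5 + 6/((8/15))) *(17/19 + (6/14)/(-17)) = 6881/646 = 10.65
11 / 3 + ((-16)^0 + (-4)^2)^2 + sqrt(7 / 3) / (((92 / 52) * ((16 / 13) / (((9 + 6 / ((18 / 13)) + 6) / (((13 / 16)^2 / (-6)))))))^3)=878 / 3 - 6393430016 * sqrt(21) / 36501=-802380.60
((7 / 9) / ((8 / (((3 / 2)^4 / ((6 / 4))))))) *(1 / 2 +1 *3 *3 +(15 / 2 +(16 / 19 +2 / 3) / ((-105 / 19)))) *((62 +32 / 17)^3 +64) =843789836659 / 589560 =1431219.62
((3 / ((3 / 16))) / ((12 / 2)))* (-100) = -800 / 3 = -266.67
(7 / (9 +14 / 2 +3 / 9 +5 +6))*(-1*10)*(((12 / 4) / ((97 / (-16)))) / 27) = 560 / 11931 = 0.05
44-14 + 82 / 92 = 1421 / 46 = 30.89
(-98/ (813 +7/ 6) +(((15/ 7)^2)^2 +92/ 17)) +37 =12636678814/ 199391045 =63.38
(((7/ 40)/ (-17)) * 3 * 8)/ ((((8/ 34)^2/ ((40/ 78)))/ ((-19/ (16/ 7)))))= 15827/ 832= 19.02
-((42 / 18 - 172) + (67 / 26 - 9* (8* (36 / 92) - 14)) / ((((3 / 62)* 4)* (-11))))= 8557675 / 39468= 216.83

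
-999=-999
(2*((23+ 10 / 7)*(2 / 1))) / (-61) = -1.60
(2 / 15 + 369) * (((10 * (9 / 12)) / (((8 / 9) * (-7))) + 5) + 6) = 867727 / 240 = 3615.53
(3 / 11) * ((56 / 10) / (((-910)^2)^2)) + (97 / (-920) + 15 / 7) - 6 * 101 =-37422956008562987 / 61962375475000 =-603.96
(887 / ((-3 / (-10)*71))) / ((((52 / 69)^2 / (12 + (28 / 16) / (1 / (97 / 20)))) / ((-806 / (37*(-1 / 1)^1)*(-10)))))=-357611271105 / 1092832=-327233.53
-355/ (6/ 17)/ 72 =-6035/ 432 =-13.97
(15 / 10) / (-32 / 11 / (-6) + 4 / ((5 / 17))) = 495 / 4648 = 0.11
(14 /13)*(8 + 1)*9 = 87.23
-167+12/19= -3161/19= -166.37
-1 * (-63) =63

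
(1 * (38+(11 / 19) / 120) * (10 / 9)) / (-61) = -86651 / 125172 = -0.69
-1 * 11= -11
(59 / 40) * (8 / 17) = 59 / 85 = 0.69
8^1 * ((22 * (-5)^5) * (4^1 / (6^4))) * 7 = -962500 / 81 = -11882.72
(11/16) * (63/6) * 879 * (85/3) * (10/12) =9588425/64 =149819.14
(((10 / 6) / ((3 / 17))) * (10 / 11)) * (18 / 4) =425 / 11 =38.64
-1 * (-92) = 92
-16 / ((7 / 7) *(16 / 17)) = -17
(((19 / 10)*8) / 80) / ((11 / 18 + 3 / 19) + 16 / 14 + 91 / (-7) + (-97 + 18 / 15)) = -0.00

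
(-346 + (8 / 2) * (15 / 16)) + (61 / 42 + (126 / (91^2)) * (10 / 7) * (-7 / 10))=-4838179 / 14196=-340.81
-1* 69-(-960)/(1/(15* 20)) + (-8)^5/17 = 4862059/17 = 286003.47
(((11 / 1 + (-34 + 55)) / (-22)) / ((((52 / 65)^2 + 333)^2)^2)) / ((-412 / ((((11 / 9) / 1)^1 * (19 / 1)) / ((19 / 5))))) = 7812500 / 4486960216844324847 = 0.00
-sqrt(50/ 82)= -5 * sqrt(41)/ 41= -0.78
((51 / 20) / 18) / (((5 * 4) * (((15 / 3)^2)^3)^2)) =17 / 585937500000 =0.00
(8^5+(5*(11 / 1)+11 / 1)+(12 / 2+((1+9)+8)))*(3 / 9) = 32858 / 3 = 10952.67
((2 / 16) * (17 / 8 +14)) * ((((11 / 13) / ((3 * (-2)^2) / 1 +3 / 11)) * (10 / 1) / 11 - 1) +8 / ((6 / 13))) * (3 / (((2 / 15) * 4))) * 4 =1237325 / 1664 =743.58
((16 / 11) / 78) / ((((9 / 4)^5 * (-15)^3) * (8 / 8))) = -8192 / 85495570875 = -0.00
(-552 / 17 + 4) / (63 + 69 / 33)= -0.44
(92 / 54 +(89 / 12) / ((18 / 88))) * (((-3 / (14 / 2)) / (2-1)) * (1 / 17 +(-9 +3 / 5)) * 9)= 145345 / 119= 1221.39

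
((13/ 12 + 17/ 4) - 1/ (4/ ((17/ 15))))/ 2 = 101/ 40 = 2.52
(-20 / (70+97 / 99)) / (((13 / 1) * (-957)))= 60 / 2649179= 0.00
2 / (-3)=-2 / 3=-0.67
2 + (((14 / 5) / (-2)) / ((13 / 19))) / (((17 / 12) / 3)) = -2578 / 1105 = -2.33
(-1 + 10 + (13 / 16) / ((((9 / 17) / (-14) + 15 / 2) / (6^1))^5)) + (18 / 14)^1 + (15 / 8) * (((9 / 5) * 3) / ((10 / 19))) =1184836677619489 / 39764598702080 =29.80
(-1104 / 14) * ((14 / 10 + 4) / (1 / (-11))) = 163944 / 35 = 4684.11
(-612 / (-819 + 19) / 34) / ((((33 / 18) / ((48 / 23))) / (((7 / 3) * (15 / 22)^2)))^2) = 32148900 / 937155769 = 0.03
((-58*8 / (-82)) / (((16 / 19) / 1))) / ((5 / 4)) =1102 / 205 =5.38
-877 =-877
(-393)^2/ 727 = 154449/ 727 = 212.45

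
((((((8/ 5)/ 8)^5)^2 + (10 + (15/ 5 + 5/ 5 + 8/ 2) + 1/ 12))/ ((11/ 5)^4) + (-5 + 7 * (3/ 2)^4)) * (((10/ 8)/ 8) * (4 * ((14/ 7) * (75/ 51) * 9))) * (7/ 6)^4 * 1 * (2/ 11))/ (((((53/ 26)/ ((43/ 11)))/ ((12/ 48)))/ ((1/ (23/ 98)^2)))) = 48016044047941815209/ 31719218632992000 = 1513.78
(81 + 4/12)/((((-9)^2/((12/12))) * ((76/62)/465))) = 586210/1539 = 380.90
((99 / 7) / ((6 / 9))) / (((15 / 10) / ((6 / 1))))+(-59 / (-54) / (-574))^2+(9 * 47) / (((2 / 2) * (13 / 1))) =1466244871957 / 12489776208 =117.40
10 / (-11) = -10 / 11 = -0.91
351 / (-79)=-351 / 79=-4.44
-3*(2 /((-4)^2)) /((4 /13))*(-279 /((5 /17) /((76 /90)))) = 390507 /400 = 976.27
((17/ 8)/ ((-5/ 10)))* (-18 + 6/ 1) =51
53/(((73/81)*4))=4293/292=14.70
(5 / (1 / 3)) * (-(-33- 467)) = 7500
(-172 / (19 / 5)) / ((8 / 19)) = -215 / 2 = -107.50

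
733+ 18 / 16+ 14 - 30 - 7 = 5689 / 8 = 711.12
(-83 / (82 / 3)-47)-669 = -58961 / 82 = -719.04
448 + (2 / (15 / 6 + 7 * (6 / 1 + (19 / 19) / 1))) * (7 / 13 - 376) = 580348 / 1339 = 433.42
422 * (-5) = -2110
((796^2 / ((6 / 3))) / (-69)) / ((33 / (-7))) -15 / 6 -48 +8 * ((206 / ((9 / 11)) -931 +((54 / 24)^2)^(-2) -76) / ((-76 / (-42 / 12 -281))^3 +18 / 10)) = -579899524395124135 / 241850667803382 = -2397.76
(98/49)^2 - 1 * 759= -755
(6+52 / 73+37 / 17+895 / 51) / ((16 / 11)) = 270677 / 14892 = 18.18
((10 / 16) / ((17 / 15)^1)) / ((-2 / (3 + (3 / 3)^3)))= -75 / 68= -1.10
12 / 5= 2.40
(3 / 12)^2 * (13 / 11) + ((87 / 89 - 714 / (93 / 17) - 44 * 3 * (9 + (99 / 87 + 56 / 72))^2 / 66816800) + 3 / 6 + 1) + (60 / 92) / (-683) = -46280997539611270451977 / 361666565626579210800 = -127.97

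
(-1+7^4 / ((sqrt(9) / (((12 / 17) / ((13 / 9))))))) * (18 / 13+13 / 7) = 25433425 / 20111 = 1264.65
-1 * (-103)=103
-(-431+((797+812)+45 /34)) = -40097 /34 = -1179.32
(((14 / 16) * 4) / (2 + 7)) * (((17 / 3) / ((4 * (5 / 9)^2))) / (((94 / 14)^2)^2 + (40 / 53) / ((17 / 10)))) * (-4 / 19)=-772298457 / 4177675331950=-0.00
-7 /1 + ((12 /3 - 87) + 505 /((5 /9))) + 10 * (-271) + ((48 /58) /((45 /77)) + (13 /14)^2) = -1888.72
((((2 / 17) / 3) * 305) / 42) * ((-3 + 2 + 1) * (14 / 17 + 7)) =0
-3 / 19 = -0.16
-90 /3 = -30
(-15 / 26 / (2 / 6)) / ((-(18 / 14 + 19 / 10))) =1575 / 2899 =0.54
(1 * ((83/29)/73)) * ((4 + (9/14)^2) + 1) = 88063/414932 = 0.21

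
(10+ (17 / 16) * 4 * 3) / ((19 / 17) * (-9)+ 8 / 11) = -17017 / 6980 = -2.44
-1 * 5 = -5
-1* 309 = -309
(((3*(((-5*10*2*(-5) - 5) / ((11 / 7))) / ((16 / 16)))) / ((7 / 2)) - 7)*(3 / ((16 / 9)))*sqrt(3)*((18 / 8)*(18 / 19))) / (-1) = -575181*sqrt(3) / 608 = -1638.56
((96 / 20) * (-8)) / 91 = -192 / 455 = -0.42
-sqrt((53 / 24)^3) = -53 * sqrt(318) / 288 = -3.28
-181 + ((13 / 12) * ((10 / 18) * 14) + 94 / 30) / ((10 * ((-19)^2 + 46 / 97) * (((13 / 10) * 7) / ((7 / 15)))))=-334137815213 / 1846066950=-181.00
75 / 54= 25 / 18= 1.39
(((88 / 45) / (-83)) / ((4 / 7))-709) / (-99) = 2648269 / 369765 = 7.16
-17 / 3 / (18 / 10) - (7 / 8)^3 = -52781 / 13824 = -3.82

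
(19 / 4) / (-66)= -19 / 264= -0.07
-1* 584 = -584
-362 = -362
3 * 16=48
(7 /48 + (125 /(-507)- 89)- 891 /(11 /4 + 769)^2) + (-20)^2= 296711115023 /954368688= 310.90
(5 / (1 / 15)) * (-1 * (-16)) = 1200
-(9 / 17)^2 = -0.28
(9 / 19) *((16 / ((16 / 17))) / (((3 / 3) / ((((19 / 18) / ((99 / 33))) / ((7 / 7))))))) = 17 / 6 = 2.83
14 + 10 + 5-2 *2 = 25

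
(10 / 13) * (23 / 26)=0.68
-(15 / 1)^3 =-3375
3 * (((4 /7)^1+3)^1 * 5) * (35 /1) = 1875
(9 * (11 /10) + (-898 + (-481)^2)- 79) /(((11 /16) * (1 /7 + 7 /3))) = 8796858 /65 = 135336.28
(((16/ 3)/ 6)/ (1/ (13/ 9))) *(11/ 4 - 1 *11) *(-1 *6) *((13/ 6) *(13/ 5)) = 48334/ 135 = 358.03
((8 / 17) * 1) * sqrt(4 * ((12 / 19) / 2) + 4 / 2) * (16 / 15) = 128 * sqrt(1178) / 4845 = 0.91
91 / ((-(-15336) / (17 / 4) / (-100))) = -2.52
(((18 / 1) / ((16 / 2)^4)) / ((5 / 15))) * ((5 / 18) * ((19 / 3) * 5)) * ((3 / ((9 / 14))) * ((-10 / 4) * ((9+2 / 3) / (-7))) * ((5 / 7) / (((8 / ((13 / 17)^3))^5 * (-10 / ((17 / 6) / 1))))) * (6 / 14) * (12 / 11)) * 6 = -3525428381345500888375 / 6090508473459639002630979584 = -0.00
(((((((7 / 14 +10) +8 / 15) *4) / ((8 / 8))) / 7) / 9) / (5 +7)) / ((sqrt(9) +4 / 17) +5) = 5627 / 793800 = 0.01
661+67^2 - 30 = 5120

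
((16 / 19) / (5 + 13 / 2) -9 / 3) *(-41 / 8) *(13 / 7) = 681707 / 24472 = 27.86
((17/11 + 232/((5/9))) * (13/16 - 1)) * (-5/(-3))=-23053/176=-130.98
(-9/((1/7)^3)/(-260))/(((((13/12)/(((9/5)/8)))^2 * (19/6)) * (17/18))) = 0.17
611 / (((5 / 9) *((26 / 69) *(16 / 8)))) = 29187 / 20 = 1459.35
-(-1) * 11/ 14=11/ 14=0.79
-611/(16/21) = -12831/16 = -801.94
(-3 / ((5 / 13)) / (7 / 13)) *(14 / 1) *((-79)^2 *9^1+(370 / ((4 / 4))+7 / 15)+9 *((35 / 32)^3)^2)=-11469328.62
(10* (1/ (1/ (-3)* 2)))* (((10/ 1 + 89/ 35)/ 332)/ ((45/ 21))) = -439/ 1660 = -0.26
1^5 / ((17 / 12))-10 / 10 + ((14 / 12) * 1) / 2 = 59 / 204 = 0.29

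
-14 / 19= -0.74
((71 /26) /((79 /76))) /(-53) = -2698 /54431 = -0.05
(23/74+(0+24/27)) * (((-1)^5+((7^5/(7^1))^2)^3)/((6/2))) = 8504077992948475839200/111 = 76613315251788070623.42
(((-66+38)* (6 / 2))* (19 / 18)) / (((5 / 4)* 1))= -1064 / 15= -70.93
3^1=3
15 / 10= 3 / 2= 1.50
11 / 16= 0.69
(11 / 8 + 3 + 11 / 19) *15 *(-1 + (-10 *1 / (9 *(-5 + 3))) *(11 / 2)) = 152.75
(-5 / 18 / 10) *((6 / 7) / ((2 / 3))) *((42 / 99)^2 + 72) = -19651 / 7623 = -2.58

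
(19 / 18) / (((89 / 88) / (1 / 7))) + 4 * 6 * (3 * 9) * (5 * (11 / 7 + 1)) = 46715156 / 5607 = 8331.58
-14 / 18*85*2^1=-1190 / 9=-132.22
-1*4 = -4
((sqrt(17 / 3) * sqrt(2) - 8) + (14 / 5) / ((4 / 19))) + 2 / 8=sqrt(102) / 3 + 111 / 20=8.92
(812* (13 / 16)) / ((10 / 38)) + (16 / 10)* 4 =50269 / 20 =2513.45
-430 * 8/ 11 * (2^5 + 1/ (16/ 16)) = -10320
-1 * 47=-47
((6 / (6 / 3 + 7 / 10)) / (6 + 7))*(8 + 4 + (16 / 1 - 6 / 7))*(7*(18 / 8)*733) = 696350 / 13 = 53565.38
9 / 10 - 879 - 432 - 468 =-17781 / 10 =-1778.10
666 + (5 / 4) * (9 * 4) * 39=2421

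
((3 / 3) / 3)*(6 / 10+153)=256 / 5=51.20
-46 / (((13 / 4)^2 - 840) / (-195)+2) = -143520 / 19511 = -7.36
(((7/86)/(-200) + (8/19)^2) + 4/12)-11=-195399581/18627600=-10.49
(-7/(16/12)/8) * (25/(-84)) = 25/128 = 0.20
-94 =-94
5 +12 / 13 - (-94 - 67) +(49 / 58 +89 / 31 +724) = 20911289 / 23374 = 894.64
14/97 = 0.14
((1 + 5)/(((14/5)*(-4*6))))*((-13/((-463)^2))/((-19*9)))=-65/2052797544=-0.00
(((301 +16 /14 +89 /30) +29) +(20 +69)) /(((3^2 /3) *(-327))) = -88853 /206010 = -0.43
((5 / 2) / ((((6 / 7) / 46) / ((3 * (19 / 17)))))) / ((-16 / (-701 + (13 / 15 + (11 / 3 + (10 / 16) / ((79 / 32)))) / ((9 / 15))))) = 7536443005 / 386784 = 19484.89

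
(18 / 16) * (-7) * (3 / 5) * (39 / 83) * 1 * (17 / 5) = -125307 / 16600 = -7.55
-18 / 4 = -9 / 2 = -4.50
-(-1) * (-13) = -13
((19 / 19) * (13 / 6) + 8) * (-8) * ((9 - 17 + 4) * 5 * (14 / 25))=13664 / 15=910.93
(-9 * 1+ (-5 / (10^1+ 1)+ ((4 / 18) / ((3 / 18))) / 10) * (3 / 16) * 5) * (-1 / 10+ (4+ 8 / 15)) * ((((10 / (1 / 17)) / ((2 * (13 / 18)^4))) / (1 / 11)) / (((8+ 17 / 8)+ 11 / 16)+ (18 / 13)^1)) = -64757192472 / 5573789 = -11618.16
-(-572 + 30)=542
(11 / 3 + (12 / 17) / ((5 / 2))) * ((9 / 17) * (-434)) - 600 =-2178114 / 1445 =-1507.35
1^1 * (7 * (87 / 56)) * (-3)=-32.62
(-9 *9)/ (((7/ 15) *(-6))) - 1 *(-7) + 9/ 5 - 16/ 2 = 2081/ 70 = 29.73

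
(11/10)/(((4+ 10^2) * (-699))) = -11/726960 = -0.00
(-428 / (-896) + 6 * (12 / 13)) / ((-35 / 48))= -52557 / 6370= -8.25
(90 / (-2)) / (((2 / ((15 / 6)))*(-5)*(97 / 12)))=1.39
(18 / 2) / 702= 1 / 78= 0.01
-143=-143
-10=-10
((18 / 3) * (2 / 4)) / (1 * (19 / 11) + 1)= 11 / 10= 1.10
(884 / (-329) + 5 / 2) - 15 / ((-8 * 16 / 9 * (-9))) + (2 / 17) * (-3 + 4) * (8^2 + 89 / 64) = 7.39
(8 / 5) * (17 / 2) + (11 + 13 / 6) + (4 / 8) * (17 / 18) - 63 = -6437 / 180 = -35.76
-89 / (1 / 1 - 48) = 89 / 47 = 1.89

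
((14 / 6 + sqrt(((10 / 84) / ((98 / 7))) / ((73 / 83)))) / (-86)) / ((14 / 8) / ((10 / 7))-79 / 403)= -56420 / 2139723-4030 * sqrt(90885) / 1093398453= -0.03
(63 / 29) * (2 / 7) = 18 / 29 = 0.62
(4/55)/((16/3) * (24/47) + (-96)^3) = -47/571758880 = -0.00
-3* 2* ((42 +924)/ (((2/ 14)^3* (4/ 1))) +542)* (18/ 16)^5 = -29539793691/ 32768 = -901482.96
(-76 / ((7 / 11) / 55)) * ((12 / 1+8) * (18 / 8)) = -2069100 / 7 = -295585.71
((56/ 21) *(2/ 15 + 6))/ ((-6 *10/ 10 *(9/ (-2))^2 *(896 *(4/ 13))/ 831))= -82823/ 204120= -0.41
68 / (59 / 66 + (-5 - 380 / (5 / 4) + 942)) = 264 / 2461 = 0.11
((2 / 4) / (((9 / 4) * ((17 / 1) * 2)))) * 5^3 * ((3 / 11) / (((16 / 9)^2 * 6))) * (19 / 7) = 21375 / 670208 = 0.03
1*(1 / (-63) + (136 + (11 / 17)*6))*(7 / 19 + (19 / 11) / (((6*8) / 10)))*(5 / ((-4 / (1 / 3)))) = -2736042205 / 64465632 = -42.44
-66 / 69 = -22 / 23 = -0.96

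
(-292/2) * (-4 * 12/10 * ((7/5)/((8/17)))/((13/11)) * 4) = 2293368/325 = 7056.52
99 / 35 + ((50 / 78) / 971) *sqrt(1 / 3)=25 *sqrt(3) / 113607 + 99 / 35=2.83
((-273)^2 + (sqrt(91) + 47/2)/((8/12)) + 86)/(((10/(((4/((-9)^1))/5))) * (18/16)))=-1194404/2025 - 8 * sqrt(91)/675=-589.94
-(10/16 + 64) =-517/8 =-64.62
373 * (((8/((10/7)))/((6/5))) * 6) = 10444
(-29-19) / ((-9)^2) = -16 / 27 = -0.59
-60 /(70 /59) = -354 /7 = -50.57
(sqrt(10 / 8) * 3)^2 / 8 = 45 / 32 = 1.41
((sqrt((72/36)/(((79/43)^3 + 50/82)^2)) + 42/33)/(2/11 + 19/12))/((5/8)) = 573722512 * sqrt(2)/4310941535 + 1344/1165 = 1.34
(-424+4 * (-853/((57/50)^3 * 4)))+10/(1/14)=-159219812/185193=-859.75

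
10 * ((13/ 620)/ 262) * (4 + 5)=117/ 16244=0.01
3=3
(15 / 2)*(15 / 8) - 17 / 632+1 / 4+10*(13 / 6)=136331 / 3792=35.95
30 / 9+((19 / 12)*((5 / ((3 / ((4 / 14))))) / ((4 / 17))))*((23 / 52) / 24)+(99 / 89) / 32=191852809 / 55980288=3.43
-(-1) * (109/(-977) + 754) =736549/977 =753.89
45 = 45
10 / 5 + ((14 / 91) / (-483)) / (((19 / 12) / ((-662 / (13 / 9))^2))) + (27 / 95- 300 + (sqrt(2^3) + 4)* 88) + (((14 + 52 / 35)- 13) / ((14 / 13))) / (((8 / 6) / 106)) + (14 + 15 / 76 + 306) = 176* sqrt(2) + 242619640429 / 470443610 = 764.63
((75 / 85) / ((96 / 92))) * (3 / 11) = 345 / 1496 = 0.23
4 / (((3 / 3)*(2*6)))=1 / 3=0.33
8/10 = 4/5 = 0.80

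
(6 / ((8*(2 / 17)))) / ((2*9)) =17 / 48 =0.35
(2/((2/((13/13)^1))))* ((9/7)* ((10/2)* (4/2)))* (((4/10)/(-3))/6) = -2/7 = -0.29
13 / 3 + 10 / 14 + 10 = 316 / 21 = 15.05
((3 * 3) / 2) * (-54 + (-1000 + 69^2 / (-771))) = -2452185 / 514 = -4770.79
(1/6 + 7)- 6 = 7/6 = 1.17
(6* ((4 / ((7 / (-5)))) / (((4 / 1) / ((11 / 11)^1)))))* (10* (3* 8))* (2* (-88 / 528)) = 2400 / 7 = 342.86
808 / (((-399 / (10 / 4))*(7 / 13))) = -26260 / 2793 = -9.40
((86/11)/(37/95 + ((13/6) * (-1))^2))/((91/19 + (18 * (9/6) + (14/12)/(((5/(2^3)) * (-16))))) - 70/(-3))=0.03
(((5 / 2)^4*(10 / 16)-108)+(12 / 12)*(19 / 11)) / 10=-115257 / 14080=-8.19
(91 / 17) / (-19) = -91 / 323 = -0.28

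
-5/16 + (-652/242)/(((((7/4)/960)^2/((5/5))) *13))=-76913434985/1233232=-62367.37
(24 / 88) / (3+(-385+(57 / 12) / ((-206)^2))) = -169744 / 237754693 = -0.00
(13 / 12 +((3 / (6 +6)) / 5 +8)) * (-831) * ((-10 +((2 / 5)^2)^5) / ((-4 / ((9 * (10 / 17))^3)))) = -5403228694009092 / 1919140625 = -2815441.78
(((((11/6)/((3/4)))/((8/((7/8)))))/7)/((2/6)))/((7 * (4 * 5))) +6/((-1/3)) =-241909/13440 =-18.00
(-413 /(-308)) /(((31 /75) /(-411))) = -1333.34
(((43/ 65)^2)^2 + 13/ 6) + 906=97288568431/ 107103750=908.36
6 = 6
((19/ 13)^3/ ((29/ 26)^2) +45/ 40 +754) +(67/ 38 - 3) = 1256993675/ 1661816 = 756.40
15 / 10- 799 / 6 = -395 / 3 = -131.67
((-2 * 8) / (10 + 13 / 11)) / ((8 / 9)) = -66 / 41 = -1.61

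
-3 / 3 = -1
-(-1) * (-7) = -7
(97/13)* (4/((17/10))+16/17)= 5432/221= 24.58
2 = 2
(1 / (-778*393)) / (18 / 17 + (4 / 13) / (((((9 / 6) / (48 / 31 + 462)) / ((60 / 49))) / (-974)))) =335699 / 11639993064778116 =0.00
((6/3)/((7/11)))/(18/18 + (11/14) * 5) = 44/69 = 0.64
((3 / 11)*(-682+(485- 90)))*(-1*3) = 2583 / 11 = 234.82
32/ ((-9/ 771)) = -8224/ 3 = -2741.33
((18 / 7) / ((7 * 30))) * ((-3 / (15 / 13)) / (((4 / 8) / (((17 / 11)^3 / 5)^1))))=-383214 / 8152375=-0.05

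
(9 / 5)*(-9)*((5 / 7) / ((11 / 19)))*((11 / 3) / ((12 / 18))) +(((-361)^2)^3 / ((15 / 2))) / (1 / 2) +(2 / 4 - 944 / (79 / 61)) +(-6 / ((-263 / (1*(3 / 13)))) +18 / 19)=318039480811443401587802 / 538851495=590217311750138.88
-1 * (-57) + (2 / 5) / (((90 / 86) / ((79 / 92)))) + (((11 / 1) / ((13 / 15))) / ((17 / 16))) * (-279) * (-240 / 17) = 1831844244679 / 38884950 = 47109.34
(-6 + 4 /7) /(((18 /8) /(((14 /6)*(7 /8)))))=-4.93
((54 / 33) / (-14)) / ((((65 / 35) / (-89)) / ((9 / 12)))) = 2403 / 572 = 4.20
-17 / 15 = -1.13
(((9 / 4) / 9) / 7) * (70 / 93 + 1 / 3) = 101 / 2604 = 0.04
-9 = -9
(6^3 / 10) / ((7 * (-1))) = -108 / 35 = -3.09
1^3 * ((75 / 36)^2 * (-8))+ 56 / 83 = -50867 / 1494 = -34.05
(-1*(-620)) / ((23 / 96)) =59520 / 23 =2587.83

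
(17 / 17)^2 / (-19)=-1 / 19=-0.05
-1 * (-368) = 368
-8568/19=-450.95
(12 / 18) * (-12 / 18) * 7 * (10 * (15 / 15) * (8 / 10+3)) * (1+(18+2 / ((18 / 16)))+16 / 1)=-352184 / 81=-4347.95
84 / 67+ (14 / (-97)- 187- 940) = -7317163 / 6499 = -1125.89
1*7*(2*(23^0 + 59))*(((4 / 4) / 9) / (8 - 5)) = 280 / 9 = 31.11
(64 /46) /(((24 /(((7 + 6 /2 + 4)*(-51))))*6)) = -476 /69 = -6.90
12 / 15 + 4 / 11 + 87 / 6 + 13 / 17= 30721 / 1870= 16.43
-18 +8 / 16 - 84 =-101.50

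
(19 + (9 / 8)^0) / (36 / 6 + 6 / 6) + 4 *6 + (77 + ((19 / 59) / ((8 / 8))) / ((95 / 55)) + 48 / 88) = 475148 / 4543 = 104.59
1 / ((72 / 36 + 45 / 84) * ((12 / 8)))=56 / 213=0.26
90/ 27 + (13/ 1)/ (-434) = 4301/ 1302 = 3.30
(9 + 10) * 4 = 76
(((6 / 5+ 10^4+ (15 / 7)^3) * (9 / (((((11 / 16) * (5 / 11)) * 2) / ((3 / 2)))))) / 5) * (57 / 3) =35230650516 / 42875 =821706.13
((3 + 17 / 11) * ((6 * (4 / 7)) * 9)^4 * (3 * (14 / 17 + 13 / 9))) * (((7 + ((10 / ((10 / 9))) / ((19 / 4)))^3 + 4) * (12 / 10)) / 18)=102479127196262400 / 3079601833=33276745.75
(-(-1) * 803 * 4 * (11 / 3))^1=35332 / 3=11777.33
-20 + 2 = -18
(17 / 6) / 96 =0.03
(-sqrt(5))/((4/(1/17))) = -sqrt(5)/68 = -0.03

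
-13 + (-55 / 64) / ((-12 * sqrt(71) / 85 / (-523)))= -2445025 * sqrt(71) / 54528 - 13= -390.83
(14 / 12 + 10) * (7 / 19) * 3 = 469 / 38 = 12.34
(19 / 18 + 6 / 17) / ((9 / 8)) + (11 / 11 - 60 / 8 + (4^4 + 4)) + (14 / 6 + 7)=727291 / 2754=264.09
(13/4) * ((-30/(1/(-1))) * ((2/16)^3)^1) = 0.19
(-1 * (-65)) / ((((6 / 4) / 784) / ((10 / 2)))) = 509600 / 3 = 169866.67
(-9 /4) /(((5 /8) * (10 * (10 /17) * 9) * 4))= -17 /1000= -0.02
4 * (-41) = -164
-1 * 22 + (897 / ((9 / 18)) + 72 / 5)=8932 / 5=1786.40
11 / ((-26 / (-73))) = 803 / 26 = 30.88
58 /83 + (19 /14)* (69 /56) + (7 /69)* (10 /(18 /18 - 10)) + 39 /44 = 1397810087 /444506832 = 3.14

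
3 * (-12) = -36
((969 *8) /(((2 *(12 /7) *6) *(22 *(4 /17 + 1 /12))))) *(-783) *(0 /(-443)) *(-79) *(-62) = 0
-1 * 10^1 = -10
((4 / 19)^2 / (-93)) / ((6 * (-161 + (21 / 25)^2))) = 625 / 1261304037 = 0.00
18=18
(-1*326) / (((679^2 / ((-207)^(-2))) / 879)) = -95518 / 6585048603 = -0.00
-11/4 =-2.75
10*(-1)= -10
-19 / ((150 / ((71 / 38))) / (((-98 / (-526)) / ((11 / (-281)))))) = 977599 / 867900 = 1.13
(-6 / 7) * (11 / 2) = -33 / 7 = -4.71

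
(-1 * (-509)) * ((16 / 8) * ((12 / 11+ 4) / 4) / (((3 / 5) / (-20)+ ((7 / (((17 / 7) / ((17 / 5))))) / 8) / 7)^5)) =4560640000000000 / 225622639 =20213574.40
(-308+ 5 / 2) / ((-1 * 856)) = 611 / 1712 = 0.36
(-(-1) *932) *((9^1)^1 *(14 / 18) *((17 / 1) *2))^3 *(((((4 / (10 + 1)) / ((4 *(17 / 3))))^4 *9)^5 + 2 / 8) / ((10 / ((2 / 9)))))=1748123692110688582761792074151803550538660843990744 / 25043664689641920285819721230978945923665965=69803030.58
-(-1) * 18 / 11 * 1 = 18 / 11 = 1.64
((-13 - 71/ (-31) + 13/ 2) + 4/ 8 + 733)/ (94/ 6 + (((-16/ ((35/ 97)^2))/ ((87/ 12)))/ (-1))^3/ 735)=248330743419071250000/ 7591031059030827227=32.71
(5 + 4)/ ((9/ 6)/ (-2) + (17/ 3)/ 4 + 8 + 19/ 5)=0.72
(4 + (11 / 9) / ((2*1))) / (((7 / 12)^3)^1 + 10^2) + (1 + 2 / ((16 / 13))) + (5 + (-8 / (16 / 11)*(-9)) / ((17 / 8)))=729149963 / 23547448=30.97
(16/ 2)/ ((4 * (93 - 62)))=0.06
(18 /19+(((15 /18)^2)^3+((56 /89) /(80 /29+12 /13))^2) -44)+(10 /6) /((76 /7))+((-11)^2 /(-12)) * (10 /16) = -41290480417108871 /845473628949696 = -48.84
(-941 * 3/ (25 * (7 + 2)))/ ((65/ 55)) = -10351/ 975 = -10.62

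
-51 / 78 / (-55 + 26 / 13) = 17 / 1378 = 0.01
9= 9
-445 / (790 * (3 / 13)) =-1157 / 474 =-2.44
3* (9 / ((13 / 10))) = 270 / 13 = 20.77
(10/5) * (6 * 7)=84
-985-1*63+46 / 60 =-31417 / 30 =-1047.23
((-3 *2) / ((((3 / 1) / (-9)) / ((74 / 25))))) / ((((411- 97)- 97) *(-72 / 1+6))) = -222 / 59675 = -0.00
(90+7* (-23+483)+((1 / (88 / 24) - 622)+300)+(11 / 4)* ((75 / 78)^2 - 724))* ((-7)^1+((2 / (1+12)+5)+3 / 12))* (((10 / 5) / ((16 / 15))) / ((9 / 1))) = -332.47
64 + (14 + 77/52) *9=10573/52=203.33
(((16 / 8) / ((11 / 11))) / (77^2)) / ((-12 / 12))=-2 / 5929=-0.00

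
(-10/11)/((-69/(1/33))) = 10/25047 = 0.00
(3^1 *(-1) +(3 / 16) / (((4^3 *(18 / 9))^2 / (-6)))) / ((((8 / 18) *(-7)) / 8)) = 505575 / 65536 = 7.71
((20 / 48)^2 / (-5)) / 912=-0.00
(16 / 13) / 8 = 2 / 13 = 0.15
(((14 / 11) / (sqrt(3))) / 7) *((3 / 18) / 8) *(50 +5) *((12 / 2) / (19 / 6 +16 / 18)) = 15 *sqrt(3) / 146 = 0.18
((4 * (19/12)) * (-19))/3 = -361/9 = -40.11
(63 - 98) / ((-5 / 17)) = 119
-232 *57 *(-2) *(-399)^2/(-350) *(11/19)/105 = -8291448/125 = -66331.58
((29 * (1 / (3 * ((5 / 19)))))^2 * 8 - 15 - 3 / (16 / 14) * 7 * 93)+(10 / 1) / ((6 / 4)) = 16339489 / 1800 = 9077.49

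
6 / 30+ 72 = 361 / 5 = 72.20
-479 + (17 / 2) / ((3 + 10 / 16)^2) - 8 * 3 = -422479 / 841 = -502.35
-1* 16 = -16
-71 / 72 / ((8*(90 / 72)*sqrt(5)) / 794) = -28187*sqrt(5) / 1800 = -35.02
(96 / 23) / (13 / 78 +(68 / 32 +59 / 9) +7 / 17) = 117504 / 260659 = 0.45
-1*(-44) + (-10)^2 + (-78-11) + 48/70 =1949/35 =55.69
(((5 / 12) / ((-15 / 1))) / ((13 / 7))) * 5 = -0.07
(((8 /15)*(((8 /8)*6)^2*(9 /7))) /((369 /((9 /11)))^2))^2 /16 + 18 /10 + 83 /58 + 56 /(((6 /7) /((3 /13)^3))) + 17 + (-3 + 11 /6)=192455354057355437129 /9687050543911015275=19.87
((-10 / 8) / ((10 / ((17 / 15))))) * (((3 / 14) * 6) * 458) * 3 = -250.26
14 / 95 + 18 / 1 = 1724 / 95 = 18.15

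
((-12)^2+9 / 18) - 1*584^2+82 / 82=-681821 / 2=-340910.50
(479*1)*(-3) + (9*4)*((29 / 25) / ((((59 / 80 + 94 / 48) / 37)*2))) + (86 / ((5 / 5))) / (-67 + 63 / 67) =-8245271734 / 7159055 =-1151.73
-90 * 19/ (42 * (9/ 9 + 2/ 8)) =-228/ 7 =-32.57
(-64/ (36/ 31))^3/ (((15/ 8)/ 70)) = -13666680832/ 2187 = -6249053.88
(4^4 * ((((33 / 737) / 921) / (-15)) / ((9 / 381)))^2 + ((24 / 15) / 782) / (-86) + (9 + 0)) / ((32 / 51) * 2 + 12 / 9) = 129639751786489027 / 37282098710943900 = 3.48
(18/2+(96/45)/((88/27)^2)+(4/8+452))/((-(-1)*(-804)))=-279329/486420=-0.57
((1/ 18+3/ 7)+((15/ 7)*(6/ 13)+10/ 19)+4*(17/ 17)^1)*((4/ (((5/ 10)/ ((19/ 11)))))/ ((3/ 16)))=11949760/ 27027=442.14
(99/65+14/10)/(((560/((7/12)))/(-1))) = -19/6240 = -0.00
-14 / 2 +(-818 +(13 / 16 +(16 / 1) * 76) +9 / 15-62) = 26433 / 80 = 330.41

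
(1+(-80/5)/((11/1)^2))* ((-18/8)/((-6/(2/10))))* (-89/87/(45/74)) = -23051/210540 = -0.11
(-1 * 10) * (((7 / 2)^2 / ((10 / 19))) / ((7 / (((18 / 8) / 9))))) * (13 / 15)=-1729 / 240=-7.20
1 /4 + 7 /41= 69 /164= 0.42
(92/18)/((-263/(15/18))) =-115/7101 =-0.02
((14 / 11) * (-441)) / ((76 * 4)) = -3087 / 1672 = -1.85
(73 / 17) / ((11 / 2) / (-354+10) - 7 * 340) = -50224 / 27836667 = -0.00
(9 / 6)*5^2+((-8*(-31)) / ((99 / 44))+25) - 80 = 1669 / 18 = 92.72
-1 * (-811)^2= -657721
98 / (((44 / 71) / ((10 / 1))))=17395 / 11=1581.36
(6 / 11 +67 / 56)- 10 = -5087 / 616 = -8.26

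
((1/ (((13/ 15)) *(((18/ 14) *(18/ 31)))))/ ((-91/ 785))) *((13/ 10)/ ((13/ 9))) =-24335/ 2028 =-12.00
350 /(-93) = -350 /93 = -3.76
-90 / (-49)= 90 / 49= 1.84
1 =1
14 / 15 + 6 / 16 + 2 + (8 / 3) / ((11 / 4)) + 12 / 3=8.28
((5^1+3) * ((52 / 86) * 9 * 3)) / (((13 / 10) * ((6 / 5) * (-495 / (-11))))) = 80 / 43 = 1.86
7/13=0.54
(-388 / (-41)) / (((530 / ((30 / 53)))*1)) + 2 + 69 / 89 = 28550339 / 10250041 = 2.79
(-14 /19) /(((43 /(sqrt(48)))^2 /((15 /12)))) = -0.02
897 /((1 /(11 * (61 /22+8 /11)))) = 34534.50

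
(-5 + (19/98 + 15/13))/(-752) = 99/20384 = 0.00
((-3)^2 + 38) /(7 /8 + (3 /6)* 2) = 376 /15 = 25.07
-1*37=-37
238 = 238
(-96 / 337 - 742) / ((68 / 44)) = -2751650 / 5729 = -480.30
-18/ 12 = -3/ 2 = -1.50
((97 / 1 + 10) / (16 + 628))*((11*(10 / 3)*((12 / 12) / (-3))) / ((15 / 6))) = -1177 / 1449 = -0.81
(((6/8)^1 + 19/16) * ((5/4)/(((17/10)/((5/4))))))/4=3875/8704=0.45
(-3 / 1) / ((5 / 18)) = -54 / 5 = -10.80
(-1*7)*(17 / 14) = -17 / 2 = -8.50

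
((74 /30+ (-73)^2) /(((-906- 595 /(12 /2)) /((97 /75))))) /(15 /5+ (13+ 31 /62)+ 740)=-31029136 /3421838625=-0.01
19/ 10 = 1.90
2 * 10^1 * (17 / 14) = 170 / 7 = 24.29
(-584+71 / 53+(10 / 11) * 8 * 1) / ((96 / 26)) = -1453621 / 9328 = -155.83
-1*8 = -8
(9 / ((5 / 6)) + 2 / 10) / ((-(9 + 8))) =-11 / 17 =-0.65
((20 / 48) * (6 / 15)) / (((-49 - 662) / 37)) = -37 / 4266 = -0.01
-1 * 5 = -5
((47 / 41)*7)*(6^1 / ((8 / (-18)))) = -8883 / 82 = -108.33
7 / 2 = 3.50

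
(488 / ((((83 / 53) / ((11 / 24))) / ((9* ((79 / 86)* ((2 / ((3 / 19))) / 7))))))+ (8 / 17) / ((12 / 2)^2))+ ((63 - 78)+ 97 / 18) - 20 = 5369342749 / 2548266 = 2107.06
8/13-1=-5/13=-0.38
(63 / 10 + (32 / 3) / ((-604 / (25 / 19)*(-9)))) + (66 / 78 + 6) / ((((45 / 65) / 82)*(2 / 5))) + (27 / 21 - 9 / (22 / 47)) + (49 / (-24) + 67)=496388176387 / 238586040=2080.54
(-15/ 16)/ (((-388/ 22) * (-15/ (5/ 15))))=-11/ 9312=-0.00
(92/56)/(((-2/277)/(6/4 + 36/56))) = -487.58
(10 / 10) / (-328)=-1 / 328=-0.00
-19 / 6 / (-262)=19 / 1572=0.01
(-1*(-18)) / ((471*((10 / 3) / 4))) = 0.05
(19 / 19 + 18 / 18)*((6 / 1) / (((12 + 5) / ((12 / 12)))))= 12 / 17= 0.71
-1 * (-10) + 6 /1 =16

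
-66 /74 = -33 /37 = -0.89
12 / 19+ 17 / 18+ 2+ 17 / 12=4.99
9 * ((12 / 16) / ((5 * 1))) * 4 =5.40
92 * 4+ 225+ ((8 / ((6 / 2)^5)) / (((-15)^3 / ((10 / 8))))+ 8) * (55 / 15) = 306234653 / 492075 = 622.33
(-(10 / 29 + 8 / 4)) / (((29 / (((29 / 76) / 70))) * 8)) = -17 / 308560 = -0.00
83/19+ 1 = 102/19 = 5.37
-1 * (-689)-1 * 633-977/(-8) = 1425/8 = 178.12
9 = 9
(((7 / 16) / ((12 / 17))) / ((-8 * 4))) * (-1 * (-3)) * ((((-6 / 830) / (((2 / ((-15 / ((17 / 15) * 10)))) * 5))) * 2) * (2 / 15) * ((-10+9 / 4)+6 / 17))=31689 / 288972800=0.00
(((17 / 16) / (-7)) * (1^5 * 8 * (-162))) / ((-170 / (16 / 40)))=-81 / 175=-0.46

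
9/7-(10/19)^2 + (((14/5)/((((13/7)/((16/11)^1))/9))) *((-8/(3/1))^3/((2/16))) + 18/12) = -32432260057/10840830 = -2991.68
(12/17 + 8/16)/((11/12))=1.32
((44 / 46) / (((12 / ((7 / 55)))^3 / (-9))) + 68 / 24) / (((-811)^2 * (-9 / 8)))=-94621657 / 24710906830500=-0.00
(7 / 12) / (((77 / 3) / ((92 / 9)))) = 23 / 99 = 0.23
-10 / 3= -3.33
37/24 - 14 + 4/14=-2045/168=-12.17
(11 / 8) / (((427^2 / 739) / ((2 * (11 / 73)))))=89419 / 53240068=0.00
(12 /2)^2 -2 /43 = 1546 /43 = 35.95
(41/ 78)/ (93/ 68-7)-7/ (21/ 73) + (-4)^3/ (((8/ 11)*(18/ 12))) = -1241165/ 14937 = -83.09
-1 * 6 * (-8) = 48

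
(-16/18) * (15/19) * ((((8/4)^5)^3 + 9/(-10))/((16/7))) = -2293697/228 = -10060.07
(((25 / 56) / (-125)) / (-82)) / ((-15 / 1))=-1 / 344400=-0.00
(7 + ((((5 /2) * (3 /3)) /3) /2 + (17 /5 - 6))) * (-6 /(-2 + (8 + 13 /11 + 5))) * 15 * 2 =-9537 /134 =-71.17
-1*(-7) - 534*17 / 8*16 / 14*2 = -18107 / 7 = -2586.71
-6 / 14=-3 / 7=-0.43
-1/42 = -0.02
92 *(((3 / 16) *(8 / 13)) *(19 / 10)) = 1311 / 65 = 20.17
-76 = -76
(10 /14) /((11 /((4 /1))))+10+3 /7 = 10.69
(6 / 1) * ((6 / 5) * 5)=36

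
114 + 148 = 262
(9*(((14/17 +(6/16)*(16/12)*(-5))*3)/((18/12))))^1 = -513/17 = -30.18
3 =3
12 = 12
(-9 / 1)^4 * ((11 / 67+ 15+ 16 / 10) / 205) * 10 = 5365.36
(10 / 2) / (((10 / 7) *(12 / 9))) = 21 / 8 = 2.62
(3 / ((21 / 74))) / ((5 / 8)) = 592 / 35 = 16.91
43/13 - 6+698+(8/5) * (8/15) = 678757/975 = 696.16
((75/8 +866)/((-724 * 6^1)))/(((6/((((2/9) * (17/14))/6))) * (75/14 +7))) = -119051/973959552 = -0.00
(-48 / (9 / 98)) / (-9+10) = -1568 / 3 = -522.67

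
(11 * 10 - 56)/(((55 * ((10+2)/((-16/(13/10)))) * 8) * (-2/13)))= 9/11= 0.82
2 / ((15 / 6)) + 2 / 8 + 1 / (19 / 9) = 579 / 380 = 1.52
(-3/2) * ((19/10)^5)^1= -7428297/200000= -37.14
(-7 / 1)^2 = 49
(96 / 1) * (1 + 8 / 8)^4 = 1536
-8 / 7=-1.14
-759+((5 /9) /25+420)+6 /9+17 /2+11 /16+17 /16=-59051 /180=-328.06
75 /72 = 25 /24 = 1.04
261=261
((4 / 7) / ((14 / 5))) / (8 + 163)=10 / 8379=0.00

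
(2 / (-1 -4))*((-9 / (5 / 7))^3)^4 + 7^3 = -7818376656538954587487 / 1220703125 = -6404814157036.71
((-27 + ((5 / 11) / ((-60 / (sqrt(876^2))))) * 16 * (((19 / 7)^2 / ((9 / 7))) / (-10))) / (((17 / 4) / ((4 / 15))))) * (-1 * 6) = -12.74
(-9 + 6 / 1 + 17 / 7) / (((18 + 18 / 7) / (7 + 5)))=-0.33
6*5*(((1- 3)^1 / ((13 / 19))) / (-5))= 228 / 13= 17.54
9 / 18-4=-7 / 2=-3.50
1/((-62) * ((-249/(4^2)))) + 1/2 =7735/15438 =0.50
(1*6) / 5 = 6 / 5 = 1.20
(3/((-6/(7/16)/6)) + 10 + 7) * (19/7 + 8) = 18825/112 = 168.08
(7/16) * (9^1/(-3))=-21/16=-1.31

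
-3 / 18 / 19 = -1 / 114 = -0.01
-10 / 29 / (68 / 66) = -165 / 493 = -0.33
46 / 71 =0.65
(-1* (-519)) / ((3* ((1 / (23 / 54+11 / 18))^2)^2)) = 106335488 / 531441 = 200.09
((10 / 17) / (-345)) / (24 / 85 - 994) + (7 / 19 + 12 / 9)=31407306 / 18455821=1.70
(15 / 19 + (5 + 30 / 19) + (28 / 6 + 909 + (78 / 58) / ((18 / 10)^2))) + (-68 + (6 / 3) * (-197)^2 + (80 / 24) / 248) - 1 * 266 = 144269372563 / 1844748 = 78205.46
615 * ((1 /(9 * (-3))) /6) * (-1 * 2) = 205 /27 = 7.59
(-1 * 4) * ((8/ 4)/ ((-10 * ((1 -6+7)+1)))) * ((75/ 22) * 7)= 70/ 11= 6.36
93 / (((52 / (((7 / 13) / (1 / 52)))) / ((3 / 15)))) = 10.02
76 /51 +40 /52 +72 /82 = 85286 /27183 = 3.14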